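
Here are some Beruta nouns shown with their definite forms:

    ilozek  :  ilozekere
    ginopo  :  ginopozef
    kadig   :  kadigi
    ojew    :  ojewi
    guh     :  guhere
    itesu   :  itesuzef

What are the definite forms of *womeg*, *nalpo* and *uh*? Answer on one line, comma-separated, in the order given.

The pattern is voicing of the final sound: -ere when the stem ends in a voiceless consonant (*ilozek*, *guh*); -i when the stem ends in a voiced consonant (*kadig*, *ojew*); -zef when the stem ends in a vowel (*ginopo*, *itesu*).
The final sound of *womeg* is /g/, which is a voiced consonant, so the suffix is -i, giving *womegi*.
*nalpo*: final sound = /o/, a vowel → -zef → *nalpozef*.
The final sound of *uh* is /h/, which is a voiceless consonant, so the suffix is -ere, giving *uhere*.

womegi, nalpozef, uhere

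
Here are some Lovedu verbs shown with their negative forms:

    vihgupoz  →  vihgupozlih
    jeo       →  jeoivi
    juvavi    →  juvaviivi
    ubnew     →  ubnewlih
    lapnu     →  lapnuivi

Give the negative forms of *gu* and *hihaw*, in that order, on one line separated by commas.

guivi, hihawlih

The suffix is conditioned by the final sound: -lih when the stem ends in a consonant (*vihgupoz*, *ubnew*); -ivi when the stem ends in a vowel (*jeo*, *juvavi*, *lapnu*).
The final sound of *gu* is /u/, which is a vowel, so the suffix is -ivi, giving *guivi*.
Since the final sound of *hihaw* is /w/ (a consonant), it takes -lih, giving *hihawlih*.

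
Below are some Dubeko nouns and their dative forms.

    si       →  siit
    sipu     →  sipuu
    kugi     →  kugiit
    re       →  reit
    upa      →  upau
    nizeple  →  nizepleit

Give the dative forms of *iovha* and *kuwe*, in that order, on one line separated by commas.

iovhau, kuweit

The suffix is conditioned by the last vowel: -it when the last vowel of the stem is a front vowel (*si*, *kugi*, *re*, *nizeple*); -u when the last vowel of the stem is a back vowel (*sipu*, *upa*).
Since the last vowel of *iovha* is /a/ (a back vowel), it takes -u, giving *iovhau*.
*kuwe*: last vowel = /e/, a front vowel → -it → *kuweit*.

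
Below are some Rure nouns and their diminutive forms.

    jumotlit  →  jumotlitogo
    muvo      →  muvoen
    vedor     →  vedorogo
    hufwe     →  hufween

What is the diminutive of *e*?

The alternation tracks the final sound of the stem — -ogo when the stem ends in a consonant (*jumotlit*, *vedor*); -en when the stem ends in a vowel (*muvo*, *hufwe*).
*e*: final sound = /e/, a vowel → -en → *een*.

een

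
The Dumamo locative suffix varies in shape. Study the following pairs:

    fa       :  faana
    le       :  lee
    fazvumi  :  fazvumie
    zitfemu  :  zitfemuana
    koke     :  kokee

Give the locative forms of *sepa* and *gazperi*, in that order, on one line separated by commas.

Looking at the last vowel of each stem: -e when the last vowel of the stem is a front vowel (*le*, *fazvumi*, *koke*); -ana when the last vowel of the stem is a back vowel (*fa*, *zitfemu*).
*sepa* — last vowel /a/ (a back vowel) → -ana → *sepaana*.
The last vowel of *gazperi* is /i/, which is a front vowel, so the suffix is -e, giving *gazperie*.

sepaana, gazperie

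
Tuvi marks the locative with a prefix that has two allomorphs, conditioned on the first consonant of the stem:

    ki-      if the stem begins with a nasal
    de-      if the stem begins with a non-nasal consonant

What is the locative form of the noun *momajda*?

Since the first consonant of *momajda* is /m/ (a nasal), it takes ki-, giving *kimomajda*.

kimomajda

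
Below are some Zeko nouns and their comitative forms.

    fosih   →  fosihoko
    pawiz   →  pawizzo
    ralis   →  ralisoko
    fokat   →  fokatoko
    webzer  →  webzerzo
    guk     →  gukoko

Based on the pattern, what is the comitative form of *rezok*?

rezokoko

Looking at the final consonant of each stem: -oko when the stem ends in a voiceless consonant (*fosih*, *ralis*, *fokat*, *guk*); -zo when the stem ends in a voiced consonant (*pawiz*, *webzer*).
Since the final consonant of *rezok* is /k/ (voiceless), it takes -oko, giving *rezokoko*.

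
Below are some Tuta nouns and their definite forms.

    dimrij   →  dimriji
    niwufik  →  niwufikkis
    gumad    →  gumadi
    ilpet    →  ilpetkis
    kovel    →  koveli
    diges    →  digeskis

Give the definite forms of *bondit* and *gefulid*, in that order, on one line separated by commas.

The pattern is voicing of the final consonant: -kis when the stem ends in a voiceless consonant (*niwufik*, *ilpet*, *diges*); -i when the stem ends in a voiced consonant (*dimrij*, *gumad*, *kovel*).
Since the final consonant of *bondit* is /t/ (voiceless), it takes -kis, giving *bonditkis*.
*gefulid* — final consonant /d/ (voiced) → -i → *gefulidi*.

bonditkis, gefulidi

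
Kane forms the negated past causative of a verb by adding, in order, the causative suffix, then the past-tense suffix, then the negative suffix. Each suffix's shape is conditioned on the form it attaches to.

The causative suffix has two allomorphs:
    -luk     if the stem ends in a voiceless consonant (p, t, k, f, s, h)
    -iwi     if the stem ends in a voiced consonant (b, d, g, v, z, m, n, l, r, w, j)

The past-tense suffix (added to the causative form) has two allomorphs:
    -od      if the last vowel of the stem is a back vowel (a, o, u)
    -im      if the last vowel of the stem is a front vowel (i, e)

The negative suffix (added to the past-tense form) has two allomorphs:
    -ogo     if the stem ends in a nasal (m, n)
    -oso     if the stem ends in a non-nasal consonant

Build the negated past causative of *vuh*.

The final consonant of *vuh* is /h/, which is voiceless, so the causative suffix is -luk, giving *vuhluk*.
The last vowel of the causative form *vuhluk* is /u/, which is a back vowel, so the past-tense suffix is -od, giving *vuhlukod*.
Since the final consonant of the past-tense form *vuhlukod* is /d/ (non-nasal), it takes -oso, giving *vuhlukodoso*.

vuhlukodoso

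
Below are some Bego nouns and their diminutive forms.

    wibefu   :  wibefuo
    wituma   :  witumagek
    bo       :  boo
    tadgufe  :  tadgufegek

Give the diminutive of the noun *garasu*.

garasuo

The suffix is conditioned by the last vowel: -o when the last vowel of the stem is a rounded vowel (*wibefu*, *bo*); -gek when the last vowel of the stem is an unrounded vowel (*wituma*, *tadgufe*).
*garasu*: last vowel = /u/, a rounded vowel → -o → *garasuo*.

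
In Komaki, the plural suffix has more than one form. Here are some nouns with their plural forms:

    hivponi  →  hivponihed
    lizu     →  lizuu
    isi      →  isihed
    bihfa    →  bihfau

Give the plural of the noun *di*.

The suffix is conditioned by the last vowel: -hed when the last vowel of the stem is a front vowel (*hivponi*, *isi*); -u when the last vowel of the stem is a back vowel (*lizu*, *bihfa*).
*di*: last vowel = /i/, a front vowel → -hed → *dihed*.

dihed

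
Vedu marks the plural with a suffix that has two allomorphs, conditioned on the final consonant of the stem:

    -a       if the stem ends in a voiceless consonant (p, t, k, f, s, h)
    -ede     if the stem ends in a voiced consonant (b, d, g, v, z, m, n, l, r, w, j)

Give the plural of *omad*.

The final consonant of *omad* is /d/, which is voiced, so the suffix is -ede, giving *omadede*.

omadede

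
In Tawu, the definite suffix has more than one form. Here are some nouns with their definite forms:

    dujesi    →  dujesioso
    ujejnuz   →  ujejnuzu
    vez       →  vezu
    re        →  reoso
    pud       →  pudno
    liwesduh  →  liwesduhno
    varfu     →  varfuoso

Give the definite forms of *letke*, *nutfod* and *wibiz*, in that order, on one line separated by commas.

letkeoso, nutfodno, wibizu

The alternation tracks the final sound of the stem — -u when the stem ends in a sibilant (*ujejnuz*, *vez*); -no when the stem ends in a non-sibilant consonant (*pud*, *liwesduh*); -oso when the stem ends in a vowel (*dujesi*, *re*, *varfu*).
Since the final sound of *letke* is /e/ (a vowel), it takes -oso, giving *letkeoso*.
*nutfod* — final sound /d/ (a non-sibilant consonant) → -no → *nutfodno*.
Since the final sound of *wibiz* is /z/ (a sibilant), it takes -u, giving *wibizu*.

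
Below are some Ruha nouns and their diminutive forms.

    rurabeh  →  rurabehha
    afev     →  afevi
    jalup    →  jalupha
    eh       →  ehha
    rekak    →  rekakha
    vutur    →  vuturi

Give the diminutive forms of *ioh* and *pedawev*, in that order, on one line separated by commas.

The suffix is conditioned by the final consonant: -ha when the stem ends in a voiceless consonant (*rurabeh*, *jalup*, *eh*, *rekak*); -i when the stem ends in a voiced consonant (*afev*, *vutur*).
*ioh*: final consonant = /h/, voiceless → -ha → *iohha*.
Since the final consonant of *pedawev* is /v/ (voiced), it takes -i, giving *pedawevi*.

iohha, pedawevi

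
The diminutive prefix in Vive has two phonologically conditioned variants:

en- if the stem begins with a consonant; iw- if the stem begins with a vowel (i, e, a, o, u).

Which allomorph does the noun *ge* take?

The first sound of *ge* is /g/, which is a consonant, so the prefix is en-.

en-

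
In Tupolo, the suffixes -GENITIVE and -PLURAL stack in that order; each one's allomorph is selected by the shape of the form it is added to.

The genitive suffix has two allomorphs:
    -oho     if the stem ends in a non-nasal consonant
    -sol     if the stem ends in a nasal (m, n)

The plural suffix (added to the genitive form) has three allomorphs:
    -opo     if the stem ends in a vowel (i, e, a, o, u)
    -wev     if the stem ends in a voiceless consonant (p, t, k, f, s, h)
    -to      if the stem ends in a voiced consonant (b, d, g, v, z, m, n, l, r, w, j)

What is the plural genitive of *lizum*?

The final consonant of *lizum* is /m/, which is a nasal, so the genitive suffix is -sol, giving *lizumsol*.
The genitive form *lizumsol*: final sound = /l/, a voiced consonant → -to → *lizumsolto*.

lizumsolto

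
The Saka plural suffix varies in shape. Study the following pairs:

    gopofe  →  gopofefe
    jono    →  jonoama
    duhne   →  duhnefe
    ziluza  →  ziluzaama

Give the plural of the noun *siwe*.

Looking at the last vowel of each stem: -fe when the last vowel of the stem is a front vowel (*gopofe*, *duhne*); -ama when the last vowel of the stem is a back vowel (*jono*, *ziluza*).
*siwe* — last vowel /e/ (a front vowel) → -fe → *siwefe*.

siwefe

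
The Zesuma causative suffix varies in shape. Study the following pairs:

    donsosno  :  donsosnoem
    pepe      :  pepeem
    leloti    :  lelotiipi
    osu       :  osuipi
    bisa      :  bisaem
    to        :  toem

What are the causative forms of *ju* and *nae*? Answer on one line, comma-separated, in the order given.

juipi, naeem

Looking at the last vowel of each stem: -ipi when the last vowel of the stem is a high vowel (*leloti*, *osu*); -em when the last vowel of the stem is a non-high vowel (*donsosno*, *pepe*, *bisa*, *to*).
*ju* — last vowel /u/ (a high vowel) → -ipi → *juipi*.
*nae*: last vowel = /e/, a non-high vowel → -em → *naeem*.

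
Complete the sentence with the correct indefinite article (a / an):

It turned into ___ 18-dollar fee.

The indefinite article is chosen by the initial *sound* of the following word, not its spelling.
The number *18* is spoken "eighteen", beginning with /ˌeɪˈtiːn/ — a vowel sound.
So the article is *an*: It turned into an 18-dollar fee.

an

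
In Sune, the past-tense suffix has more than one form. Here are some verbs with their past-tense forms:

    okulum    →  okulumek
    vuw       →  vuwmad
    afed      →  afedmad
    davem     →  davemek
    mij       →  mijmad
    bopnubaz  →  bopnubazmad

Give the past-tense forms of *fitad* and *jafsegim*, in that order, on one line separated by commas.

Looking at the final consonant of each stem: -ek when the stem ends in a nasal (*okulum*, *davem*); -mad when the stem ends in a non-nasal consonant (*vuw*, *afed*, *mij*, *bopnubaz*).
Since the final consonant of *fitad* is /d/ (non-nasal), it takes -mad, giving *fitadmad*.
*jafsegim* — final consonant /m/ (a nasal) → -ek → *jafsegimek*.

fitadmad, jafsegimek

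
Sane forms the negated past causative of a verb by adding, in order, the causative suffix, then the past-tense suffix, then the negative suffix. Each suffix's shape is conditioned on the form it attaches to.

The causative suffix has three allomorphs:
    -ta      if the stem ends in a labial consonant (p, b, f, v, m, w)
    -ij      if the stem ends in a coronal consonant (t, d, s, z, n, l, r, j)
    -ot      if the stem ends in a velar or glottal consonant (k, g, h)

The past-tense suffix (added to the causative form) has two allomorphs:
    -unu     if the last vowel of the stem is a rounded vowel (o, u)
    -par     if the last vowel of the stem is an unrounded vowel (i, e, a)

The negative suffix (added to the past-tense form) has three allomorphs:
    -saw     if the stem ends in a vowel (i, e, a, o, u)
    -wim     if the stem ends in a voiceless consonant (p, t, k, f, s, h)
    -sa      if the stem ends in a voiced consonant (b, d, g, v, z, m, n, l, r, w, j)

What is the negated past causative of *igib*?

Since the final consonant of *igib* is /b/ (labial), it takes -ta, giving *igibta*.
The last vowel of the causative form *igibta* is /a/, which is an unrounded vowel, so the past-tense suffix is -par, giving *igibtapar*.
Since the final sound of the past-tense form *igibtapar* is /r/ (a voiced consonant), it takes -sa, giving *igibtaparsa*.

igibtaparsa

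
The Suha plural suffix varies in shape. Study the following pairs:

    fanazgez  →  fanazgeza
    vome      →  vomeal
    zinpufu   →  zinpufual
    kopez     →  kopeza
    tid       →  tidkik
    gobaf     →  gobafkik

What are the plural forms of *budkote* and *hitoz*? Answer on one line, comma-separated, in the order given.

Looking at the final sound of each stem: -a when the stem ends in a sibilant (*fanazgez*, *kopez*); -kik when the stem ends in a non-sibilant consonant (*tid*, *gobaf*); -al when the stem ends in a vowel (*vome*, *zinpufu*).
*budkote* — final sound /e/ (a vowel) → -al → *budkoteal*.
*hitoz*: final sound = /z/, a sibilant → -a → *hitoza*.

budkoteal, hitoza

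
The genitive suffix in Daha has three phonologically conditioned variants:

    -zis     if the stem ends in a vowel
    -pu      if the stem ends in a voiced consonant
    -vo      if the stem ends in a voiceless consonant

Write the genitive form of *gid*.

Since the final sound of *gid* is /d/ (a voiced consonant), it takes -pu, giving *gidpu*.

gidpu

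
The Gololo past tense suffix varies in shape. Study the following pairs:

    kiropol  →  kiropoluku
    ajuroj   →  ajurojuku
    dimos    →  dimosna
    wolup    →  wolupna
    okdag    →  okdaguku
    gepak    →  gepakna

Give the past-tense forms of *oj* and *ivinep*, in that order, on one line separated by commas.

The alternation tracks the final consonant of the stem — -na when the stem ends in a voiceless consonant (*dimos*, *wolup*, *gepak*); -uku when the stem ends in a voiced consonant (*kiropol*, *ajuroj*, *okdag*).
The final consonant of *oj* is /j/, which is voiced, so the suffix is -uku, giving *ojuku*.
*ivinep* — final consonant /p/ (voiceless) → -na → *ivinepna*.

ojuku, ivinepna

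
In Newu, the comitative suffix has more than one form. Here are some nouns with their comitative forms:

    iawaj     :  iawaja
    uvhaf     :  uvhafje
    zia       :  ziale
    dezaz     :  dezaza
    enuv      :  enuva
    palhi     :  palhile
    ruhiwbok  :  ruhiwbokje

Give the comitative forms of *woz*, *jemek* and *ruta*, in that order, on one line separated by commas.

woza, jemekje, rutale

Looking at the final sound of each stem: -je when the stem ends in a voiceless consonant (*uvhaf*, *ruhiwbok*); -a when the stem ends in a voiced consonant (*iawaj*, *dezaz*, *enuv*); -le when the stem ends in a vowel (*zia*, *palhi*).
The final sound of *woz* is /z/, which is a voiced consonant, so the suffix is -a, giving *woza*.
*jemek*: final sound = /k/, a voiceless consonant → -je → *jemekje*.
The final sound of *ruta* is /a/, which is a vowel, so the suffix is -le, giving *rutale*.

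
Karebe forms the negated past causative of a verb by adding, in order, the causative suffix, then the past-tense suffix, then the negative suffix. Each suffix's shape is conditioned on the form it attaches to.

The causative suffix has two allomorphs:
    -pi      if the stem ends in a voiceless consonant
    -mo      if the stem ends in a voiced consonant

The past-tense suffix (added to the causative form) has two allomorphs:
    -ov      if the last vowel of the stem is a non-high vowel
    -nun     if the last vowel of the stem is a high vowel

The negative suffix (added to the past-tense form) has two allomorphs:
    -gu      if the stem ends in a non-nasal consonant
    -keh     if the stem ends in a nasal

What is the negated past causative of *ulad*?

uladmoovgu

Since the final consonant of *ulad* is /d/ (voiced), it takes -mo, giving *uladmo*.
Since the last vowel of the causative form *uladmo* is /o/ (a non-high vowel), it takes -ov, giving *uladmoov*.
The final consonant of the past-tense form *uladmoov* is /v/, which is non-nasal, so the negative suffix is -gu, giving *uladmoovgu*.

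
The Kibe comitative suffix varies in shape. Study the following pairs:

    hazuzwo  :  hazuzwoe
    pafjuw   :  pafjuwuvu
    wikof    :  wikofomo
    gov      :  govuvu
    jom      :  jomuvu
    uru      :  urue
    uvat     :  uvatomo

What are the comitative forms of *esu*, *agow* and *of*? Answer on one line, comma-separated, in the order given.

esue, agowuvu, ofomo

The suffix is conditioned by the final sound: -omo when the stem ends in a voiceless consonant (*wikof*, *uvat*); -uvu when the stem ends in a voiced consonant (*pafjuw*, *gov*, *jom*); -e when the stem ends in a vowel (*hazuzwo*, *uru*).
*esu*: final sound = /u/, a vowel → -e → *esue*.
*agow* — final sound /w/ (a voiced consonant) → -uvu → *agowuvu*.
*of*: final sound = /f/, a voiceless consonant → -omo → *ofomo*.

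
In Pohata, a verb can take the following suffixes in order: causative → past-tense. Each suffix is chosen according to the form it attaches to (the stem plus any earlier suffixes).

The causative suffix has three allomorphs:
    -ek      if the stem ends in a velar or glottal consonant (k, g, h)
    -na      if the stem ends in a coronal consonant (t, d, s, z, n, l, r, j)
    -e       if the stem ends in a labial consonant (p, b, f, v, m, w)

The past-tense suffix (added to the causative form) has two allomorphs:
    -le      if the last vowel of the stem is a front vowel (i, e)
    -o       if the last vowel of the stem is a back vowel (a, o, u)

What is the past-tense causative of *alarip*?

alaripele

*alarip*: final consonant = /p/, labial → -e → *alaripe*.
The causative form *alaripe*: last vowel = /e/, a front vowel → -le → *alaripele*.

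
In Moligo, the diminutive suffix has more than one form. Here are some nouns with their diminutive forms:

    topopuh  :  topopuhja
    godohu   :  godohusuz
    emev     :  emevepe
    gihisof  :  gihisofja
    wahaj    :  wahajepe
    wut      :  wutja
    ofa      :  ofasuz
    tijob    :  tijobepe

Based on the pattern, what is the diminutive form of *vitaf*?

The alternation tracks the final sound of the stem — -ja when the stem ends in a voiceless consonant (*topopuh*, *gihisof*, *wut*); -epe when the stem ends in a voiced consonant (*emev*, *wahaj*, *tijob*); -suz when the stem ends in a vowel (*godohu*, *ofa*).
*vitaf*: final sound = /f/, a voiceless consonant → -ja → *vitafja*.

vitafja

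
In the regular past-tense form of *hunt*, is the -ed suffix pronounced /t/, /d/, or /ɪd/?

The stem *hunt* ends in /t/ or /d/.
The -ed suffix is realized as /ɪd/ after /t, d/; as /t/ after other voiceless consonants; and as /d/ after other voiced sounds.
So -ed on *hunt* is pronounced /ɪd/.

/ɪd/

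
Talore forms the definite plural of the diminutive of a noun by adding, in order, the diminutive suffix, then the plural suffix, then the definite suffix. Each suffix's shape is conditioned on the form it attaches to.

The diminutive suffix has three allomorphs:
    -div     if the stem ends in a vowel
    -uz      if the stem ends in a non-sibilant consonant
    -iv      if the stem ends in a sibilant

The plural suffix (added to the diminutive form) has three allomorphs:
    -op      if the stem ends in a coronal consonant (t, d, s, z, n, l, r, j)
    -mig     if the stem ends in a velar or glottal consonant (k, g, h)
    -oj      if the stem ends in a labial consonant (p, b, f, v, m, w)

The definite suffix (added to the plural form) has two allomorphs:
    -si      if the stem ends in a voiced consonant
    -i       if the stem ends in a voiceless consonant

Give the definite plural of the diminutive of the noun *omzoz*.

omzozivojsi

*omzoz* — final sound /z/ (a sibilant) → -iv → *omzoziv*.
The diminutive form *omzoziv* — final consonant /v/ (labial) → -oj → *omzozivoj*.
The final consonant of the plural form *omzozivoj* is /j/, which is voiced, so the definite suffix is -si, giving *omzozivojsi*.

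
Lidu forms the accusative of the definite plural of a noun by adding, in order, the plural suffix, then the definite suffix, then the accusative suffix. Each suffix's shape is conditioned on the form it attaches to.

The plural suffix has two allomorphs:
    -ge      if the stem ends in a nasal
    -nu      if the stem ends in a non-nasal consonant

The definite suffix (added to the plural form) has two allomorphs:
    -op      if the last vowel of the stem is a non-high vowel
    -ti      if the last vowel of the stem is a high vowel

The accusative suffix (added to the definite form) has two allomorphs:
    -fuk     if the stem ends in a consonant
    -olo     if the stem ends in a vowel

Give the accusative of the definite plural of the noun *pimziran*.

pimzirangeopfuk

The final consonant of *pimziran* is /n/, which is a nasal, so the plural suffix is -ge, giving *pimzirange*.
The plural form *pimzirange* — last vowel /e/ (a non-high vowel) → -op → *pimzirangeop*.
The definite form *pimzirangeop* — final sound /p/ (a consonant) → -fuk → *pimzirangeopfuk*.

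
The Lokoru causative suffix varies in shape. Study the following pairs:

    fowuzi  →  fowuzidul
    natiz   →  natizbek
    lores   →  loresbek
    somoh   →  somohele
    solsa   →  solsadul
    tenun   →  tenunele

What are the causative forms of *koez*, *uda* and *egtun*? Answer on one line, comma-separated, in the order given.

The pattern is sibilance of the final sound: -bek when the stem ends in a sibilant (*natiz*, *lores*); -ele when the stem ends in a non-sibilant consonant (*somoh*, *tenun*); -dul when the stem ends in a vowel (*fowuzi*, *solsa*).
*koez* — final sound /z/ (a sibilant) → -bek → *koezbek*.
Since the final sound of *uda* is /a/ (a vowel), it takes -dul, giving *udadul*.
Since the final sound of *egtun* is /n/ (a non-sibilant consonant), it takes -ele, giving *egtunele*.

koezbek, udadul, egtunele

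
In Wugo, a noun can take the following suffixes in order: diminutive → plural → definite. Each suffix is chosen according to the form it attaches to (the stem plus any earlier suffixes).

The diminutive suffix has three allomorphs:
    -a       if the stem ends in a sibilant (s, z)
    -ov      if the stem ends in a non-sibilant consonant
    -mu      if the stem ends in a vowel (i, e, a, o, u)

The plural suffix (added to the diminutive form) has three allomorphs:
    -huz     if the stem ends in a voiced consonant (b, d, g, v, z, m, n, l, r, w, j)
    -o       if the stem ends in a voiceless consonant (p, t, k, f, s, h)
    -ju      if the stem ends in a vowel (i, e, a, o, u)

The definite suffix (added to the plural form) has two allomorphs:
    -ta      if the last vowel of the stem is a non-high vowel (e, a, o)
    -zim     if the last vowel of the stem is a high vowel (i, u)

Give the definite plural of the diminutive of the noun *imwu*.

imwumujuzim

*imwu*: final sound = /u/, a vowel → -mu → *imwumu*.
The diminutive form *imwumu*: final sound = /u/, a vowel → -ju → *imwumuju*.
The plural form *imwumuju*: last vowel = /u/, a high vowel → -zim → *imwumujuzim*.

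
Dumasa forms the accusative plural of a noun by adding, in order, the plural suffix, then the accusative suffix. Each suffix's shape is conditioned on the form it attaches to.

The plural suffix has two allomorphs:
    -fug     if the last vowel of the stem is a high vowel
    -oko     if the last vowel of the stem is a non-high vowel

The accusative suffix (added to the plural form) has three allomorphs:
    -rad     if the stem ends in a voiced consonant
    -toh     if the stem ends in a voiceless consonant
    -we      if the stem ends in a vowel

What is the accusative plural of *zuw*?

*zuw*: last vowel = /u/, a high vowel → -fug → *zuwfug*.
The plural form *zuwfug*: final sound = /g/, a voiced consonant → -rad → *zuwfugrad*.

zuwfugrad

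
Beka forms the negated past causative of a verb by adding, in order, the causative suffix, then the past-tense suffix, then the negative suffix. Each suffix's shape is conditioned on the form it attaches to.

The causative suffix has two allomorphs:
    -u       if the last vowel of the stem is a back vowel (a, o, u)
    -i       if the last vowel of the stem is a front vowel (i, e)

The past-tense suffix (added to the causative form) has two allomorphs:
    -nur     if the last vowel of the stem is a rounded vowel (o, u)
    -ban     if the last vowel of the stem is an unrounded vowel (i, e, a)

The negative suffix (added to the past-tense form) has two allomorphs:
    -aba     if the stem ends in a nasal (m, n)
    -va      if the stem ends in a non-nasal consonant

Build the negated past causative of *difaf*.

difafunurva

The last vowel of *difaf* is /a/, which is a back vowel, so the causative suffix is -u, giving *difafu*.
Since the last vowel of the causative form *difafu* is /u/ (a rounded vowel), it takes -nur, giving *difafunur*.
Since the final consonant of the past-tense form *difafunur* is /r/ (non-nasal), it takes -va, giving *difafunurva*.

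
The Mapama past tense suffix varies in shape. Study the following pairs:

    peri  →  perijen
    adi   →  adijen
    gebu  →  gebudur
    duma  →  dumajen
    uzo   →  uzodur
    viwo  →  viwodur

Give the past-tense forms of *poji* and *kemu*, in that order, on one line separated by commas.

pojijen, kemudur

The pattern is rounding harmony: -dur when the last vowel of the stem is a rounded vowel (*gebu*, *uzo*, *viwo*); -jen when the last vowel of the stem is an unrounded vowel (*peri*, *adi*, *duma*).
*poji* — last vowel /i/ (an unrounded vowel) → -jen → *pojijen*.
*kemu*: last vowel = /u/, a rounded vowel → -dur → *kemudur*.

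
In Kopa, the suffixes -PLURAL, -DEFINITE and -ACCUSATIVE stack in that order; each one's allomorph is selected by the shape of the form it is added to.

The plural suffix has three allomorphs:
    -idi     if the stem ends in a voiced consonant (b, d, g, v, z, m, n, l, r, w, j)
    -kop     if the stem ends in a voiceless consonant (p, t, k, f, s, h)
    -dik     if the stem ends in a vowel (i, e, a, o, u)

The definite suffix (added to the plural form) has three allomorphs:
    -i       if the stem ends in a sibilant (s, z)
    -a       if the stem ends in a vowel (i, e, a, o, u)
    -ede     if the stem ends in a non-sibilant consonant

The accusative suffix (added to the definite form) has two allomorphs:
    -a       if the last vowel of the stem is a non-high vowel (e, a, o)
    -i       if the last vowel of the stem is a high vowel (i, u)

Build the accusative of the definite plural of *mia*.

miadikedea

*mia*: final sound = /a/, a vowel → -dik → *miadik*.
The plural form *miadik*: final sound = /k/, a non-sibilant consonant → -ede → *miadikede*.
The definite form *miadikede*: last vowel = /e/, a non-high vowel → -a → *miadikedea*.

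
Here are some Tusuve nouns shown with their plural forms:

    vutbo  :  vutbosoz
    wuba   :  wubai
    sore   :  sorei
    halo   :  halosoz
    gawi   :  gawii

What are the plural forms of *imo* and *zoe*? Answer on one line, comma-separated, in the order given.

The suffix is conditioned by the last vowel: -soz when the last vowel of the stem is a rounded vowel (*vutbo*, *halo*); -i when the last vowel of the stem is an unrounded vowel (*wuba*, *sore*, *gawi*).
Since the last vowel of *imo* is /o/ (a rounded vowel), it takes -soz, giving *imosoz*.
Since the last vowel of *zoe* is /e/ (an unrounded vowel), it takes -i, giving *zoei*.

imosoz, zoei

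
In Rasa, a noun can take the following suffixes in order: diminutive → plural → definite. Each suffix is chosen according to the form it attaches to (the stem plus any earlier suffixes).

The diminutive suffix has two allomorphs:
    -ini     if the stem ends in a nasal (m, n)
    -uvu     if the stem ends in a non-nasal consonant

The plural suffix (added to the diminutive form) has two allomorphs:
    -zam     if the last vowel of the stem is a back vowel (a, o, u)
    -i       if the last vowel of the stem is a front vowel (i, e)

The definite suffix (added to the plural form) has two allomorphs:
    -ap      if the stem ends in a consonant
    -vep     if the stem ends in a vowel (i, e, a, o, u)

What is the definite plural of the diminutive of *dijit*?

Since the final consonant of *dijit* is /t/ (non-nasal), it takes -uvu, giving *dijituvu*.
Since the last vowel of the diminutive form *dijituvu* is /u/ (a back vowel), it takes -zam, giving *dijituvuzam*.
The plural form *dijituvuzam* — final sound /m/ (a consonant) → -ap → *dijituvuzamap*.

dijituvuzamap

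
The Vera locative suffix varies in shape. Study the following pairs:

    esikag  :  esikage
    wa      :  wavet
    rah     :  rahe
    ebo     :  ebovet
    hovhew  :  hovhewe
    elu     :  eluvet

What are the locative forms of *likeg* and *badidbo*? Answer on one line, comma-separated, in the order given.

Looking at the final sound of each stem: -e when the stem ends in a consonant (*esikag*, *rah*, *hovhew*); -vet when the stem ends in a vowel (*wa*, *ebo*, *elu*).
The final sound of *likeg* is /g/, which is a consonant, so the suffix is -e, giving *likege*.
Since the final sound of *badidbo* is /o/ (a vowel), it takes -vet, giving *badidbovet*.

likege, badidbovet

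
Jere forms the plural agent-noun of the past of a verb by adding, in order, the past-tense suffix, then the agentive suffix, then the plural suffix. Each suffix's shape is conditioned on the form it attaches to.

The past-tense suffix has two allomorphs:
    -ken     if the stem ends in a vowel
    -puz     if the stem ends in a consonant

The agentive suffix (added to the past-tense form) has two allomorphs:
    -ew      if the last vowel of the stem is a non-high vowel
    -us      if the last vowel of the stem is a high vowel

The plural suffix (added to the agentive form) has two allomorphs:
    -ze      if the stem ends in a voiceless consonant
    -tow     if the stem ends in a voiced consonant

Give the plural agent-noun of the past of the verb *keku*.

*keku* — final sound /u/ (a vowel) → -ken → *kekuken*.
The past-tense form *kekuken* — last vowel /e/ (a non-high vowel) → -ew → *kekukenew*.
The agentive form *kekukenew*: final consonant = /w/, voiced → -tow → *kekukenewtow*.

kekukenewtow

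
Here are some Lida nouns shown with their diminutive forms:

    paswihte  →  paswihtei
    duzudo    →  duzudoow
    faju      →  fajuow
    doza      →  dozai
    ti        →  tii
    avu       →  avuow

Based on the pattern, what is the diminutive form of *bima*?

The pattern is rounding harmony: -ow when the last vowel of the stem is a rounded vowel (*duzudo*, *faju*, *avu*); -i when the last vowel of the stem is an unrounded vowel (*paswihte*, *doza*, *ti*).
*bima*: last vowel = /a/, an unrounded vowel → -i → *bimai*.

bimai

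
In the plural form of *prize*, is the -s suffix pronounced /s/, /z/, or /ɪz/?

The stem *prize* ends in a sibilant (/s, z, ʃ, ʒ, tʃ, dʒ/).
The plural suffix surfaces as /ɪz/ after sibilants, /s/ after other voiceless consonants, and /z/ after other voiced sounds.
So the plural -s on *prize* is pronounced /ɪz/.

/ɪz/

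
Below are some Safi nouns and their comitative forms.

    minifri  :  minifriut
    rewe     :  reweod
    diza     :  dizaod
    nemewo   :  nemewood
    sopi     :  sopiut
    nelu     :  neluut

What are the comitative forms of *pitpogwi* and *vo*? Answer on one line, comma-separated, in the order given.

The alternation tracks the last vowel of the stem — -ut when the last vowel of the stem is a high vowel (*minifri*, *sopi*, *nelu*); -od when the last vowel of the stem is a non-high vowel (*rewe*, *diza*, *nemewo*).
The last vowel of *pitpogwi* is /i/, which is a high vowel, so the suffix is -ut, giving *pitpogwiut*.
The last vowel of *vo* is /o/, which is a non-high vowel, so the suffix is -od, giving *vood*.

pitpogwiut, vood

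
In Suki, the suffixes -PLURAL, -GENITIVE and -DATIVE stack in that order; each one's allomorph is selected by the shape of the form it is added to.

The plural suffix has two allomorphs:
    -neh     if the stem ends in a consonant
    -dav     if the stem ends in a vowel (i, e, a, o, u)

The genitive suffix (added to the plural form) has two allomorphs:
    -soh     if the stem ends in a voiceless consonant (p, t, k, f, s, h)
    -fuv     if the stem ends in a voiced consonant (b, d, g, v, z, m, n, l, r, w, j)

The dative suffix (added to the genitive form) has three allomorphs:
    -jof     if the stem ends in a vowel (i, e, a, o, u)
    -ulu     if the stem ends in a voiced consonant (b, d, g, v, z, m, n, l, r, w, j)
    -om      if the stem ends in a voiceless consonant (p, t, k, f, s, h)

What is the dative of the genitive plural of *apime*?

apimedavfuvulu

*apime* — final sound /e/ (a vowel) → -dav → *apimedav*.
The final consonant of the plural form *apimedav* is /v/, which is voiced, so the genitive suffix is -fuv, giving *apimedavfuv*.
The genitive form *apimedavfuv*: final sound = /v/, a voiced consonant → -ulu → *apimedavfuvulu*.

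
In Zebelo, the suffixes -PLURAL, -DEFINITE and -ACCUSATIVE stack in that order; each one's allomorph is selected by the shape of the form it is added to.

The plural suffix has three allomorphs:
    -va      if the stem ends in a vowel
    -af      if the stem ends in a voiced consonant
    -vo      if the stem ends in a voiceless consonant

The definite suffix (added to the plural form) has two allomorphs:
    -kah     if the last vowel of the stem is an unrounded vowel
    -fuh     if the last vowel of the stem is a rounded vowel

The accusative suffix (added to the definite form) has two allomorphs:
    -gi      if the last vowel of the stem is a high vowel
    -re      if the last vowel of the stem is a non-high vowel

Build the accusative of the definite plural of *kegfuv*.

The final sound of *kegfuv* is /v/, which is a voiced consonant, so the plural suffix is -af, giving *kegfuvaf*.
The plural form *kegfuvaf* — last vowel /a/ (an unrounded vowel) → -kah → *kegfuvafkah*.
The last vowel of the definite form *kegfuvafkah* is /a/, which is a non-high vowel, so the accusative suffix is -re, giving *kegfuvafkahre*.

kegfuvafkahre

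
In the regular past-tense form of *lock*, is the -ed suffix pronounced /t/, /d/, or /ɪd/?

The stem *lock* ends in a voiceless consonant other than /t/.
The -ed suffix is realized as /ɪd/ after /t, d/; as /t/ after other voiceless consonants; and as /d/ after other voiced sounds.
So -ed on *lock* is pronounced /t/.

/t/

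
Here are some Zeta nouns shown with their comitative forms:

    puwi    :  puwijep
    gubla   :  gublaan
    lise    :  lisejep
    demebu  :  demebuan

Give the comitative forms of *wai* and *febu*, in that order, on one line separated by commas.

The suffix is conditioned by the last vowel: -jep when the last vowel of the stem is a front vowel (*puwi*, *lise*); -an when the last vowel of the stem is a back vowel (*gubla*, *demebu*).
Since the last vowel of *wai* is /i/ (a front vowel), it takes -jep, giving *waijep*.
Since the last vowel of *febu* is /u/ (a back vowel), it takes -an, giving *febuan*.

waijep, febuan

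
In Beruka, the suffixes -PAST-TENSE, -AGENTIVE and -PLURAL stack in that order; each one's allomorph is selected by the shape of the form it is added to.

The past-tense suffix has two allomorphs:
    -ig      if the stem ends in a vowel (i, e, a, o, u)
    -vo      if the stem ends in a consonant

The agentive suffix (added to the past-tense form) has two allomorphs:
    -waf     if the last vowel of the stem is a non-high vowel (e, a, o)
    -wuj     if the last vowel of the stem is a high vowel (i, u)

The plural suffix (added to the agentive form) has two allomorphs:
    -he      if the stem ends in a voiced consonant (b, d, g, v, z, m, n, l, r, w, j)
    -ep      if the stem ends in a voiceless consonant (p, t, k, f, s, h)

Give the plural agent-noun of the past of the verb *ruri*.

Since the final sound of *ruri* is /i/ (a vowel), it takes -ig, giving *ruriig*.
Since the last vowel of the past-tense form *ruriig* is /i/ (a high vowel), it takes -wuj, giving *ruriigwuj*.
The agentive form *ruriigwuj* — final consonant /j/ (voiced) → -he → *ruriigwujhe*.

ruriigwujhe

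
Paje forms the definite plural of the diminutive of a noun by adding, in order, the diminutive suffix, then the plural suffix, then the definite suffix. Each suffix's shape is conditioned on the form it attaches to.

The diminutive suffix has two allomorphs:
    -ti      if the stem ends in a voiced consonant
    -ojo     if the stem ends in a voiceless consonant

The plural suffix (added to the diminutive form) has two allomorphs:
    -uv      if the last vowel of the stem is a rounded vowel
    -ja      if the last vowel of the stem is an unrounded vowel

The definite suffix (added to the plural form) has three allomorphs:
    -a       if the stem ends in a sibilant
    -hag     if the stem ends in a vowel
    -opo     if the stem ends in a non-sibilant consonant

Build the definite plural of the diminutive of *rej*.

rejtijahag

Since the final consonant of *rej* is /j/ (voiced), it takes -ti, giving *rejti*.
The diminutive form *rejti*: last vowel = /i/, an unrounded vowel → -ja → *rejtija*.
The plural form *rejtija*: final sound = /a/, a vowel → -hag → *rejtijahag*.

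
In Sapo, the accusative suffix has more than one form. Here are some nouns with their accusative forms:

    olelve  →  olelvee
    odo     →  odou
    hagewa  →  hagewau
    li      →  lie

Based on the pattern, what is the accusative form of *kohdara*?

kohdarau

The suffix is conditioned by the last vowel: -e when the last vowel of the stem is a front vowel (*olelve*, *li*); -u when the last vowel of the stem is a back vowel (*odo*, *hagewa*).
The last vowel of *kohdara* is /a/, which is a back vowel, so the suffix is -u, giving *kohdarau*.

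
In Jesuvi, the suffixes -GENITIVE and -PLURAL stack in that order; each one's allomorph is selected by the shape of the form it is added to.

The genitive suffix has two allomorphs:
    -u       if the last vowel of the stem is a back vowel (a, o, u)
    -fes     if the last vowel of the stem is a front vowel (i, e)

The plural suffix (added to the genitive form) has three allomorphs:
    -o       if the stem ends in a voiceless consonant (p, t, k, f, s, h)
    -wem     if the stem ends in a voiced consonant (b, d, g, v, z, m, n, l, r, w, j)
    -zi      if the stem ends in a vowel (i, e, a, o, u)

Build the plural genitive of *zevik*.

The last vowel of *zevik* is /i/, which is a front vowel, so the genitive suffix is -fes, giving *zevikfes*.
The final sound of the genitive form *zevikfes* is /s/, which is a voiceless consonant, so the plural suffix is -o, giving *zevikfeso*.

zevikfeso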